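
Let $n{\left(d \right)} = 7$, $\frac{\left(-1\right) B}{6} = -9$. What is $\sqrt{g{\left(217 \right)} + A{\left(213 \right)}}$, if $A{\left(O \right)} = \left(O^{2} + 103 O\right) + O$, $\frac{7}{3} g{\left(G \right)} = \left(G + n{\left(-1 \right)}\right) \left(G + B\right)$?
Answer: $3 \sqrt{10393} \approx 305.84$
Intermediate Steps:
$B = 54$ ($B = \left(-6\right) \left(-9\right) = 54$)
$g{\left(G \right)} = \frac{3 \left(7 + G\right) \left(54 + G\right)}{7}$ ($g{\left(G \right)} = \frac{3 \left(G + 7\right) \left(G + 54\right)}{7} = \frac{3 \left(7 + G\right) \left(54 + G\right)}{7}$)
$A{\left(O \right)} = O^{2} + 104 O$
$\sqrt{g{\left(217 \right)} + A{\left(213 \right)}} = \sqrt{\left(162 + \frac{3 \cdot 217^{2}}{7} + \frac{183}{7} \cdot 217\right) + 213 \left(104 + 213\right)} = \sqrt{\left(162 + \frac{3}{7} \cdot 47089 + 5673\right) + 213 \cdot 317} = \sqrt{\left(162 + 20181 + 5673\right) + 67521} = \sqrt{26016 + 67521} = \sqrt{93537} = 3 \sqrt{10393}$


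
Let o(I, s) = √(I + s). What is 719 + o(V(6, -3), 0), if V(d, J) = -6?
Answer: 719 + I*√6 ≈ 719.0 + 2.4495*I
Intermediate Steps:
719 + o(V(6, -3), 0) = 719 + √(-6 + 0) = 719 + √(-6) = 719 + I*√6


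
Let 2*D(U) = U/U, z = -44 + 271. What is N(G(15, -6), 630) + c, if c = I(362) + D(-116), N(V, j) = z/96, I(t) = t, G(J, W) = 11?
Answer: 35027/96 ≈ 364.86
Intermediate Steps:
z = 227
D(U) = 1/2 (D(U) = (U/U)/2 = (1/2)*1 = 1/2)
N(V, j) = 227/96
c = 725/2 (c = 362 + 1/2 = 725/2 ≈ 362.50)
N(G(15, -6), 630) + c = 227/96 + 725/2 = 35027/96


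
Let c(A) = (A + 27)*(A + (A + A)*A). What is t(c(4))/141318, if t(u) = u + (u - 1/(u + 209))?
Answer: 2957399/187246350 ≈ 0.015794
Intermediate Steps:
c(A) = (27 + A)*(A + 2*A²) (c(A) = (27 + A)*(A + (2*A)*A) = (27 + A)*(A + 2*A²))
t(u) = -1/(209 + u) + 2*u (t(u) = u + (u - 1/(209 + u)) = -1/(209 + u) + 2*u)
t(c(4))/141318 = ((-1 + 2*(4*(27 + 2*4² + 55*4))² + 418*(4*(27 + 2*4² + 55*4)))/(209 + 4*(27 + 2*4² + 55*4)))/141318 = ((-1 + 2*(4*(27 + 2*16 + 220))² + 418*(4*(27 + 2*16 + 220)))/(209 + 4*(27 + 2*16 + 220)))*(1/141318) = ((-1 + 2*(4*(27 + 32 + 220))² + 418*(4*(27 + 32 + 220)))/(209 + 4*(27 + 32 + 220)))*(1/141318) = ((-1 + 2*(4*279)² + 418*(4*279))/(209 + 4*279))*(1/141318) = ((-1 + 2*1116² + 418*1116)/(209 + 1116))*(1/141318) = ((-1 + 2*1245456 + 466488)/1325)*(1/141318) = ((-1 + 2490912 + 466488)/1325)*(1/141318) = ((1/1325)*2957399)*(1/141318) = (2957399/1325)*(1/141318) = 2957399/187246350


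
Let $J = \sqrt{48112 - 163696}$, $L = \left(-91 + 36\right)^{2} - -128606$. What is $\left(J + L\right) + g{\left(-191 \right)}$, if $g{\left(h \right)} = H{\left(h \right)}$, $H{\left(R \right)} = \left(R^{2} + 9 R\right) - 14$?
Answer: $166379 + 8 i \sqrt{1806} \approx 1.6638 \cdot 10^{5} + 339.98 i$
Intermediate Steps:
$H{\left(R \right)} = -14 + R^{2} + 9 R$
$g{\left(h \right)} = -14 + h^{2} + 9 h$
$L = 131631$ ($L = \left(-55\right)^{2} + 128606 = 3025 + 128606 = 131631$)
$J = 8 i \sqrt{1806}$ ($J = \sqrt{-115584} = 8 i \sqrt{1806} \approx 339.98 i$)
$\left(J + L\right) + g{\left(-191 \right)} = \left(8 i \sqrt{1806} + 131631\right) + \left(-14 + \left(-191\right)^{2} + 9 \left(-191\right)\right) = \left(131631 + 8 i \sqrt{1806}\right) - -34748 = \left(131631 + 8 i \sqrt{1806}\right) + 34748 = 166379 + 8 i \sqrt{1806}$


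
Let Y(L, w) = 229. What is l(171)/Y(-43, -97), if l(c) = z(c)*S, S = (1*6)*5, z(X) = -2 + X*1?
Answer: 5070/229 ≈ 22.140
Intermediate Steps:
z(X) = -2 + X
S = 30 (S = 6*5 = 30)
l(c) = -60 + 30*c (l(c) = (-2 + c)*30 = -60 + 30*c)
l(171)/Y(-43, -97) = (-60 + 30*171)/229 = (-60 + 5130)*(1/229) = 5070*(1/229) = 5070/229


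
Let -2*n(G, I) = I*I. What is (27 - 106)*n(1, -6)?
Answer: 1422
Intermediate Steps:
n(G, I) = -I²/2 (n(G, I) = -I*I/2 = -I²/2)
(27 - 106)*n(1, -6) = (27 - 106)*(-½*(-6)²) = -(-79)*36/2 = -79*(-18) = 1422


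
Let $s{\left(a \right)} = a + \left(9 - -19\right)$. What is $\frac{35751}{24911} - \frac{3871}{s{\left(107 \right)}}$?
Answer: $- \frac{91604096}{3362985} \approx -27.239$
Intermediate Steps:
$s{\left(a \right)} = 28 + a$ ($s{\left(a \right)} = a + \left(9 + 19\right) = a + 28 = 28 + a$)
$\frac{35751}{24911} - \frac{3871}{s{\left(107 \right)}} = \frac{35751}{24911} - \frac{3871}{28 + 107} = 35751 \cdot \frac{1}{24911} - \frac{3871}{135} = \frac{35751}{24911} - \frac{3871}{135} = - \frac{91604096}{3362985}$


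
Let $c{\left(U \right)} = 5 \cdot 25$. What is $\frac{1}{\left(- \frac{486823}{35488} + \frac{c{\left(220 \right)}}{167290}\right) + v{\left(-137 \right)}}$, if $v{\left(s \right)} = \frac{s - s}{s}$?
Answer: $- \frac{593678752}{8143618367} \approx -0.072901$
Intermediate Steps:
$c{\left(U \right)} = 125$
$v{\left(s \right)} = 0$ ($v{\left(s \right)} = \frac{0}{s} = 0$)
$\frac{1}{\left(- \frac{486823}{35488} + \frac{c{\left(220 \right)}}{167290}\right) + v{\left(-137 \right)}} = \frac{1}{\left(- \frac{486823}{35488} + \frac{125}{167290}\right) + 0} = \frac{1}{\left(\left(-486823\right) \frac{1}{35488} + 125 \cdot \frac{1}{167290}\right) + 0} = \frac{1}{\left(- \frac{486823}{35488} + \frac{25}{33458}\right) + 0} = \frac{1}{- \frac{8143618367}{593678752} + 0} = \frac{1}{- \frac{8143618367}{593678752}} = - \frac{593678752}{8143618367}$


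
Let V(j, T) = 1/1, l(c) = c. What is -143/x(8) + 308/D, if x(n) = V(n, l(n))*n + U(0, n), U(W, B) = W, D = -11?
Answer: -367/8 ≈ -45.875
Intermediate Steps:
V(j, T) = 1
x(n) = n (x(n) = 1*n + 0 = n + 0 = n)
-143/x(8) + 308/D = -143/8 + 308/(-11) = -143*⅛ + 308*(-1/11) = -143/8 - 28 = -367/8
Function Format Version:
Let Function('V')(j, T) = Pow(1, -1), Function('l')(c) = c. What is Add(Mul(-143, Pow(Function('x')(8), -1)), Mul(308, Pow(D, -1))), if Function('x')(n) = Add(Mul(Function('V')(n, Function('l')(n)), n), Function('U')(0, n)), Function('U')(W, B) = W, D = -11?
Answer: Rational(-367, 8) ≈ -45.875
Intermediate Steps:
Function('V')(j, T) = 1
Function('x')(n) = n (Function('x')(n) = Add(Mul(1, n), 0) = Add(n, 0) = n)
Add(Mul(-143, Pow(Function('x')(8), -1)), Mul(308, Pow(D, -1))) = Add(Mul(-143, Pow(8, -1)), Mul(308, Pow(-11, -1))) = Add(Mul(-143, Rational(1, 8)), Mul(308, Rational(-1, 11))) = Add(Rational(-143, 8), -28) = Rational(-367, 8)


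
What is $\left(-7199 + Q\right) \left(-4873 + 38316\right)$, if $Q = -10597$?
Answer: $-595151628$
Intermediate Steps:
$\left(-7199 + Q\right) \left(-4873 + 38316\right) = \left(-7199 - 10597\right) \left(-4873 + 38316\right) = \left(-17796\right) 33443 = -595151628$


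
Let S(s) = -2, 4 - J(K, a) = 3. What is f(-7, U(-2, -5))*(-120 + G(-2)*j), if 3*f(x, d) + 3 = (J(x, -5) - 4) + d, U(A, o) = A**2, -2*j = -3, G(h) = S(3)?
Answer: 82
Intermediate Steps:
J(K, a) = 1 (J(K, a) = 4 - 1*3 = 4 - 3 = 1)
G(h) = -2
j = 3/2 (j = -1/2*(-3) = 3/2 ≈ 1.5000)
f(x, d) = -2 + d/3 (f(x, d) = -1 + ((1 - 4) + d)/3 = -1 + (-3 + d)/3 = -1 + (-1 + d/3) = -2 + d/3)
f(-7, U(-2, -5))*(-120 + G(-2)*j) = (-2 + (1/3)*(-2)**2)*(-120 - 2*3/2) = (-2 + (1/3)*4)*(-120 - 3) = (-2 + 4/3)*(-123) = -2/3*(-123) = 82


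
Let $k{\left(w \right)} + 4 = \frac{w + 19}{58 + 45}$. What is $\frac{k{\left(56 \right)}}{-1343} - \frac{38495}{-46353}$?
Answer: $\frac{5340595816}{6411964137} \approx 0.83291$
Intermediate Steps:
$k{\left(w \right)} = - \frac{393}{103} + \frac{w}{103}$ ($k{\left(w \right)} = -4 + \frac{w + 19}{58 + 45} = -4 + \frac{19 + w}{103} = -4 + \left(19 + w\right) \frac{1}{103} = -4 + \left(\frac{19}{103} + \frac{w}{103}\right) = - \frac{393}{103} + \frac{w}{103}$)
$\frac{k{\left(56 \right)}}{-1343} - \frac{38495}{-46353} = \frac{- \frac{393}{103} + \frac{1}{103} \cdot 56}{-1343} - \frac{38495}{-46353} = \left(- \frac{393}{103} + \frac{56}{103}\right) \left(- \frac{1}{1343}\right) - - \frac{38495}{46353} = \left(- \frac{337}{103}\right) \left(- \frac{1}{1343}\right) + \frac{38495}{46353} = \frac{337}{138329} + \frac{38495}{46353} = \frac{5340595816}{6411964137}$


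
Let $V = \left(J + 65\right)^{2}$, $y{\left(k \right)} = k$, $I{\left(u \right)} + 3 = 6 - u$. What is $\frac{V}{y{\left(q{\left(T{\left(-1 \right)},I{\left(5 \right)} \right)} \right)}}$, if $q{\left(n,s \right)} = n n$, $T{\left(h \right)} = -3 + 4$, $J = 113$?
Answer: $31684$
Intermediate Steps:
$T{\left(h \right)} = 1$
$I{\left(u \right)} = 3 - u$ ($I{\left(u \right)} = -3 - \left(-6 + u\right) = 3 - u$)
$q{\left(n,s \right)} = n^{2}$
$V = 31684$ ($V = \left(113 + 65\right)^{2} = 178^{2} = 31684$)
$\frac{V}{y{\left(q{\left(T{\left(-1 \right)},I{\left(5 \right)} \right)} \right)}} = \frac{31684}{1^{2}} = \frac{31684}{1} = 31684 \cdot 1 = 31684$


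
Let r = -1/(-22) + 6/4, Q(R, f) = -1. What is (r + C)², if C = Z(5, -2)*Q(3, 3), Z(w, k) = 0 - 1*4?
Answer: 3721/121 ≈ 30.752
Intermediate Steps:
Z(w, k) = -4 (Z(w, k) = 0 - 4 = -4)
r = 17/11 (r = -1*(-1/22) + 6*(¼) = 1/22 + 3/2 = 17/11 ≈ 1.5455)
C = 4 (C = -4*(-1) = 4)
(r + C)² = (17/11 + 4)² = (61/11)² = 3721/121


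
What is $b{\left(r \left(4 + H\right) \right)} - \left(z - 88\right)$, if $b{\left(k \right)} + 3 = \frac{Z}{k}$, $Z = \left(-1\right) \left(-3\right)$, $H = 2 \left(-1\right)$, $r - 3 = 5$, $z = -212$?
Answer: $\frac{4755}{16} \approx 297.19$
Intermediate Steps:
$r = 8$ ($r = 3 + 5 = 8$)
$H = -2$
$Z = 3$
$b{\left(k \right)} = -3 + \frac{3}{k}$
$b{\left(r \left(4 + H\right) \right)} - \left(z - 88\right) = \left(-3 + \frac{3}{8 \left(4 - 2\right)}\right) - \left(-212 - 88\right) = \left(-3 + \frac{3}{8 \cdot 2}\right) - \left(-212 - 88\right) = \left(-3 + \frac{3}{16}\right) - -300 = \left(-3 + 3 \cdot \frac{1}{16}\right) + 300 = \left(-3 + \frac{3}{16}\right) + 300 = - \frac{45}{16} + 300 = \frac{4755}{16}$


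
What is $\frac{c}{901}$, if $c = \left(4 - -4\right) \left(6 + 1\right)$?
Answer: $\frac{56}{901} \approx 0.062153$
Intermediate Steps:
$c = 56$ ($c = \left(4 + 4\right) 7 = 8 \cdot 7 = 56$)
$\frac{c}{901} = \frac{56}{901}$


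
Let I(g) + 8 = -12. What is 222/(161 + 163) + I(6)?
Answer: -1043/54 ≈ -19.315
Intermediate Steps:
I(g) = -20 (I(g) = -8 - 12 = -20)
222/(161 + 163) + I(6) = 222/(161 + 163) - 20 = 222/324 - 20 = 222*(1/324) - 20 = 37/54 - 20 = -1043/54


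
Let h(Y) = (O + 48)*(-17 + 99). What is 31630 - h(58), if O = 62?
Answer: 22610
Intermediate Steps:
h(Y) = 9020 (h(Y) = (62 + 48)*(-17 + 99) = 110*82 = 9020)
31630 - h(58) = 31630 - 1*9020 = 31630 - 9020 = 22610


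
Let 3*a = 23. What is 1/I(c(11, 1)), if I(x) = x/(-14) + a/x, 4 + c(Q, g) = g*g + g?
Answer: -42/155 ≈ -0.27097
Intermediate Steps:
c(Q, g) = -4 + g + g² (c(Q, g) = -4 + (g*g + g) = -4 + (g² + g) = -4 + (g + g²) = -4 + g + g²)
a = 23/3 (a = (⅓)*23 = 23/3 ≈ 7.6667)
I(x) = -x/14 + 23/(3*x) (I(x) = x/(-14) + 23/(3*x) = x*(-1/14) + 23/(3*x) = -x/14 + 23/(3*x))
1/I(c(11, 1)) = 1/(-(-4 + 1 + 1²)/14 + 23/(3*(-4 + 1 + 1²))) = 1/(-(-4 + 1 + 1)/14 + 23/(3*(-4 + 1 + 1))) = 1/(-1/14*(-2) + (23/3)/(-2)) = 1/(⅐ + (23/3)*(-½)) = 1/(⅐ - 23/6) = 1/(-155/42) = -42/155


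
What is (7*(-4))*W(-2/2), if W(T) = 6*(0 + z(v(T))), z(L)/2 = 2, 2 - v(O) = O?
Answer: -672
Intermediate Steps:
v(O) = 2 - O
z(L) = 4 (z(L) = 2*2 = 4)
W(T) = 24 (W(T) = 6*(0 + 4) = 6*4 = 24)
(7*(-4))*W(-2/2) = (7*(-4))*24 = -28*24 = -672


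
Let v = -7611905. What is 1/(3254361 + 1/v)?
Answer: 7611905/24771886767704 ≈ 3.0728e-7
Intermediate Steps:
1/(3254361 + 1/v) = 1/(3254361 + 1/(-7611905)) = 1/(3254361 - 1/7611905) = 1/(24771886767704/7611905) = 7611905/24771886767704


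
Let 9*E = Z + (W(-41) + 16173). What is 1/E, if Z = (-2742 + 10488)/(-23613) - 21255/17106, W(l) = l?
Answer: 403923978/723940801745 ≈ 0.00055795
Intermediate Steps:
Z = -70488599/44880442 (Z = 7746*(-1/23613) - 21255*1/17106 = -2582/7871 - 7085/5702 = -70488599/44880442 ≈ -1.5706)
E = 723940801745/403923978 (E = (-70488599/44880442 + (-41 + 16173))/9 = (-70488599/44880442 + 16132)/9 = (⅑)*(723940801745/44880442) = 723940801745/403923978 ≈ 1792.3)
1/E = 1/(723940801745/403923978) = 403923978/723940801745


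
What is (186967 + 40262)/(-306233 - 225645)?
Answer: -227229/531878 ≈ -0.42722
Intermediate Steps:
(186967 + 40262)/(-306233 - 225645) = 227229/(-531878) = 227229*(-1/531878) = -227229/531878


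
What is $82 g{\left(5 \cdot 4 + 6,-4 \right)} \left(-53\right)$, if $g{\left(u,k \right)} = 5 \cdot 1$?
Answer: $-21730$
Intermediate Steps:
$g{\left(u,k \right)} = 5$
$82 g{\left(5 \cdot 4 + 6,-4 \right)} \left(-53\right) = 82 \cdot 5 \left(-53\right) = 410 \left(-53\right) = -21730$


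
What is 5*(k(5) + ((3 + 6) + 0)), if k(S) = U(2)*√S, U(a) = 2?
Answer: 45 + 10*√5 ≈ 67.361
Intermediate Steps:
k(S) = 2*√S
5*(k(5) + ((3 + 6) + 0)) = 5*(2*√5 + ((3 + 6) + 0)) = 5*(2*√5 + (9 + 0)) = 5*(2*√5 + 9) = 5*(9 + 2*√5) = 45 + 10*√5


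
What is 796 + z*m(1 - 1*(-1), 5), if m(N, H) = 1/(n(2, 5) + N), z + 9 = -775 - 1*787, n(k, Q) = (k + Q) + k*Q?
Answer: 13553/19 ≈ 713.32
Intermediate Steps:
n(k, Q) = Q + k + Q*k (n(k, Q) = (Q + k) + Q*k = Q + k + Q*k)
z = -1571 (z = -9 + (-775 - 1*787) = -9 + (-775 - 787) = -9 - 1562 = -1571)
m(N, H) = 1/(17 + N) (m(N, H) = 1/((5 + 2 + 5*2) + N) = 1/((5 + 2 + 10) + N) = 1/(17 + N))
796 + z*m(1 - 1*(-1), 5) = 796 - 1571/(17 + (1 - 1*(-1))) = 796 - 1571/(17 + (1 + 1)) = 796 - 1571/(17 + 2) = 796 - 1571/19 = 13553/19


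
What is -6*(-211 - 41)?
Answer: 1512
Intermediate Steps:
-6*(-211 - 41) = -6*(-252) = 1512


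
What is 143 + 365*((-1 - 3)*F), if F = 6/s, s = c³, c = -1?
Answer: 8903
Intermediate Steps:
s = -1 (s = (-1)³ = -1)
F = -6 (F = 6/(-1) = 6*(-1) = -6)
143 + 365*((-1 - 3)*F) = 143 + 365*((-1 - 3)*(-6)) = 143 + 365*(-4*(-6)) = 143 + 365*24 = 143 + 8760 = 8903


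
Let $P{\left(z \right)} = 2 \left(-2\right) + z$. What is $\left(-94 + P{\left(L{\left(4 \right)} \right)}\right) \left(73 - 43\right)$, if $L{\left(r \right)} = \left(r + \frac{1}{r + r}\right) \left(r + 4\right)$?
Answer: $-1950$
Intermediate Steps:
$L{\left(r \right)} = \left(4 + r\right) \left(r + \frac{1}{2 r}\right)$ ($L{\left(r \right)} = \left(r + \frac{1}{2 r}\right) \left(4 + r\right) = \left(4 + r\right) \left(r + \frac{1}{2 r}\right)$)
$P{\left(z \right)} = -4 + z$
$\left(-94 + P{\left(L{\left(4 \right)} \right)}\right) \left(73 - 43\right) = \left(-94 + \left(-4 + \left(\frac{1}{2} + 4^{2} + \frac{2}{4} + 4 \cdot 4\right)\right)\right) \left(73 - 43\right) = \left(-94 + \left(-4 + \left(\frac{1}{2} + 16 + 2 \cdot \frac{1}{4} + 16\right)\right)\right) \left(73 - 43\right) = \left(-94 + \left(-4 + \left(\frac{1}{2} + 16 + \frac{1}{2} + 16\right)\right)\right) 30 = \left(-94 + \left(-4 + 33\right)\right) 30 = \left(-94 + 29\right) 30 = \left(-65\right) 30 = -1950$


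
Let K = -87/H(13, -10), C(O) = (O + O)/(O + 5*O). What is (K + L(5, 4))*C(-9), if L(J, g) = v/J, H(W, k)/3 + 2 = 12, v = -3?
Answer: -7/6 ≈ -1.1667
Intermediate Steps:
H(W, k) = 30 (H(W, k) = -6 + 3*12 = -6 + 36 = 30)
C(O) = ⅓ (C(O) = (2*O)/((6*O)) = (2*O)*(1/(6*O)) = ⅓)
L(J, g) = -3/J
K = -29/10 (K = -87/30 = -87*1/30 = -29/10 ≈ -2.9000)
(K + L(5, 4))*C(-9) = (-29/10 - 3/5)*(⅓) = (-29/10 - 3*⅕)*(⅓) = (-29/10 - ⅗)*(⅓) = -7/2*⅓ = -7/6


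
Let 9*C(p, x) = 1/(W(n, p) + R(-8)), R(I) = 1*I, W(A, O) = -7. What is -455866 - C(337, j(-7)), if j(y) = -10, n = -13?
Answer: -61541909/135 ≈ -4.5587e+5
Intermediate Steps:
R(I) = I
C(p, x) = -1/135 (C(p, x) = 1/(9*(-7 - 8)) = (⅑)/(-15) = (⅑)*(-1/15) = -1/135)
-455866 - C(337, j(-7)) = -455866 - 1*(-1/135) = -455866 + 1/135 = -61541909/135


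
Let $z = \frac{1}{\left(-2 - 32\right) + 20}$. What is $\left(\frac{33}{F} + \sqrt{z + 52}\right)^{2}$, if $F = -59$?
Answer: $\frac{2545933}{48734} - \frac{33 \sqrt{10178}}{413} \approx 44.18$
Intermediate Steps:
$z = - \frac{1}{14}$ ($z = \frac{1}{-34 + 20} = \frac{1}{-14} = - \frac{1}{14} \approx -0.071429$)
$\left(\frac{33}{F} + \sqrt{z + 52}\right)^{2} = \left(\frac{33}{-59} + \sqrt{- \frac{1}{14} + 52}\right)^{2} = \left(33 \left(- \frac{1}{59}\right) + \sqrt{\frac{727}{14}}\right)^{2} = \left(- \frac{33}{59} + \frac{\sqrt{10178}}{14}\right)^{2}$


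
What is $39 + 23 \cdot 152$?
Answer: $3535$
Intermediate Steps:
$39 + 23 \cdot 152 = 39 + 3496 = 3535$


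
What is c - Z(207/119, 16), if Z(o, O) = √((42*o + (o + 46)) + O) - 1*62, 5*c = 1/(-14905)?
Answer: 4620549/74525 - √1937201/119 ≈ 50.304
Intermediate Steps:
c = -1/74525 (c = (⅕)/(-14905) = (⅕)*(-1/14905) = -1/74525 ≈ -1.3418e-5)
Z(o, O) = -62 + √(46 + O + 43*o) (Z(o, O) = √((42*o + (46 + o)) + O) - 62 = √((46 + 43*o) + O) - 62 = √(46 + O + 43*o) - 62 = -62 + √(46 + O + 43*o))
c - Z(207/119, 16) = -1/74525 - (-62 + √(46 + 16 + 43*(207/119))) = -1/74525 - (-62 + √(46 + 16 + 8901/119)) = -1/74525 - (-62 + √(16279/119)) = -1/74525 - (-62 + √1937201/119) = -1/74525 + (62 - √1937201/119) = 4620549/74525 - √1937201/119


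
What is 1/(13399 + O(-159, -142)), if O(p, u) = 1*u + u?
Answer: 1/13115 ≈ 7.6249e-5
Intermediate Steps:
O(p, u) = 2*u (O(p, u) = u + u = 2*u)
1/(13399 + O(-159, -142)) = 1/(13399 + 2*(-142)) = 1/(13399 - 284) = 1/13115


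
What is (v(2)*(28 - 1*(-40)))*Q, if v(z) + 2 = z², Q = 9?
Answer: 1224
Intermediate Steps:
v(z) = -2 + z²
(v(2)*(28 - 1*(-40)))*Q = ((-2 + 2²)*(28 - 1*(-40)))*9 = ((-2 + 4)*(28 + 40))*9 = (2*68)*9 = 136*9 = 1224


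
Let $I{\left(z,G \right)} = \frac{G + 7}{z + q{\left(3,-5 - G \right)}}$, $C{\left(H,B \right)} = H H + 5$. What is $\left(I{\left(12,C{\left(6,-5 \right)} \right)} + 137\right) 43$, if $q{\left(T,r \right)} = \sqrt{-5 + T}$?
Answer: $\frac{442427}{73} - \frac{1032 i \sqrt{2}}{73} \approx 6060.6 - 19.993 i$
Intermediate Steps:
$C{\left(H,B \right)} = 5 + H^{2}$ ($C{\left(H,B \right)} = H^{2} + 5 = 5 + H^{2}$)
$I{\left(z,G \right)} = \frac{7 + G}{z + i \sqrt{2}}$ ($I{\left(z,G \right)} = \frac{G + 7}{z + \sqrt{-5 + 3}} = \frac{7 + G}{z + \sqrt{-2}} = \frac{7 + G}{z + i \sqrt{2}}$)
$\left(I{\left(12,C{\left(6,-5 \right)} \right)} + 137\right) 43 = \left(\frac{7 + \left(5 + 6^{2}\right)}{12 + i \sqrt{2}} + 137\right) 43 = \left(\frac{7 + \left(5 + 36\right)}{12 + i \sqrt{2}} + 137\right) 43 = \left(\frac{7 + 41}{12 + i \sqrt{2}} + 137\right) 43 = \left(\frac{1}{12 + i \sqrt{2}} \cdot 48 + 137\right) 43 = \left(\frac{48}{12 + i \sqrt{2}} + 137\right) 43 = \left(137 + \frac{48}{12 + i \sqrt{2}}\right) 43 = 5891 + \frac{2064}{12 + i \sqrt{2}}$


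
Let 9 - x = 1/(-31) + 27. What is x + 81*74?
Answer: 185257/31 ≈ 5976.0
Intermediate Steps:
x = -557/31 (x = 9 - (1/(-31) + 27) = 9 - (-1/31 + 27) = 9 - 1*836/31 = 9 - 836/31 = -557/31 ≈ -17.968)
x + 81*74 = -557/31 + 81*74 = -557/31 + 5994 = 185257/31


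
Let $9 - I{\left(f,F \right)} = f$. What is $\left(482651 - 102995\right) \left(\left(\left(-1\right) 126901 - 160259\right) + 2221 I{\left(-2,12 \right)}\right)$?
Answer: $-99746641224$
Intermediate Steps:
$I{\left(f,F \right)} = 9 - f$
$\left(482651 - 102995\right) \left(\left(\left(-1\right) 126901 - 160259\right) + 2221 I{\left(-2,12 \right)}\right) = \left(482651 - 102995\right) \left(\left(\left(-1\right) 126901 - 160259\right) + 2221 \left(9 - -2\right)\right) = 379656 \left(\left(-126901 - 160259\right) + 2221 \left(9 + 2\right)\right) = 379656 \left(-287160 + 2221 \cdot 11\right) = 379656 \left(-287160 + 24431\right) = 379656 \left(-262729\right) = -99746641224$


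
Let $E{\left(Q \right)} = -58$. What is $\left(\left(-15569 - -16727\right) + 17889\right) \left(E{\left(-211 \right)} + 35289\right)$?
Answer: $671044857$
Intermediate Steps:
$\left(\left(-15569 - -16727\right) + 17889\right) \left(E{\left(-211 \right)} + 35289\right) = \left(\left(-15569 - -16727\right) + 17889\right) \left(-58 + 35289\right) = \left(\left(-15569 + 16727\right) + 17889\right) 35231 = \left(1158 + 17889\right) 35231 = 19047 \cdot 35231 = 671044857$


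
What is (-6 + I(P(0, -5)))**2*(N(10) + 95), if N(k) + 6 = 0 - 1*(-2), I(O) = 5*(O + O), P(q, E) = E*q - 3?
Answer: 117936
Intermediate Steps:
P(q, E) = -3 + E*q
I(O) = 10*O (I(O) = 5*(2*O) = 10*O)
N(k) = -4 (N(k) = -6 + (0 - 1*(-2)) = -6 + (0 + 2) = -6 + 2 = -4)
(-6 + I(P(0, -5)))**2*(N(10) + 95) = (-6 + 10*(-3 - 5*0))**2*(-4 + 95) = (-6 + 10*(-3 + 0))**2*91 = (-6 + 10*(-3))**2*91 = (-6 - 30)**2*91 = (-36)**2*91 = 1296*91 = 117936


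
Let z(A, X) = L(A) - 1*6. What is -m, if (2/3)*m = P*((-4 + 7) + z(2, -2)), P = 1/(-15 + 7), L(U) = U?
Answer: -3/16 ≈ -0.18750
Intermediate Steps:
P = -⅛ (P = 1/(-8) = -⅛ ≈ -0.12500)
z(A, X) = -6 + A (z(A, X) = A - 1*6 = A - 6 = -6 + A)
m = 3/16 (m = 3*(-((-4 + 7) + (-6 + 2))/8)/2 = 3*(-(3 - 4)/8)/2 = 3*(-⅛*(-1))/2 = (3/2)*(⅛) = 3/16 ≈ 0.18750)
-m = -1*3/16 = -3/16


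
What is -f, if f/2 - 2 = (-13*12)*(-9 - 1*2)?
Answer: -3436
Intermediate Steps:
f = 3436 (f = 4 + 2*((-13*12)*(-9 - 1*2)) = 4 + 2*(-156*(-9 - 2)) = 4 + 2*(-156*(-11)) = 4 + 2*1716 = 4 + 3432 = 3436)
-f = -1*3436 = -3436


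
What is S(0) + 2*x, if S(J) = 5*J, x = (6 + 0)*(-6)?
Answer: -72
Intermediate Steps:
x = -36 (x = 6*(-6) = -36)
S(0) + 2*x = 5*0 + 2*(-36) = 0 - 72 = -72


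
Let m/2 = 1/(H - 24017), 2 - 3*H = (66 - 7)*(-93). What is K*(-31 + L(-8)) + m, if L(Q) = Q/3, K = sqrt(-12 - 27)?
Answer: -3/33281 - 101*I*sqrt(39)/3 ≈ -9.0142e-5 - 210.25*I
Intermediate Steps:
H = 5489/3 (H = 2/3 - (66 - 7)*(-93)/3 = 2/3 - 59*(-93)/3 = 2/3 - 1/3*(-5487) = 2/3 + 1829 = 5489/3 ≈ 1829.7)
K = I*sqrt(39) (K = sqrt(-39) = I*sqrt(39) ≈ 6.245*I)
L(Q) = Q/3 (L(Q) = Q*(1/3) = Q/3)
m = -3/33281 (m = 2/(5489/3 - 24017) = 2/(-66562/3) = 2*(-3/66562) = -3/33281 ≈ -9.0142e-5)
K*(-31 + L(-8)) + m = (I*sqrt(39))*(-31 + (1/3)*(-8)) - 3/33281 = (I*sqrt(39))*(-31 - 8/3) - 3/33281 = (I*sqrt(39))*(-101/3) - 3/33281 = -101*I*sqrt(39)/3 - 3/33281 = -3/33281 - 101*I*sqrt(39)/3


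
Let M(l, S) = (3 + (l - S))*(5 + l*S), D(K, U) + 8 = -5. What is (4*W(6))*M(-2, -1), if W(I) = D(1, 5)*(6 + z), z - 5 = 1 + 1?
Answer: -9464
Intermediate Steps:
D(K, U) = -13 (D(K, U) = -8 - 5 = -13)
z = 7 (z = 5 + (1 + 1) = 5 + 2 = 7)
M(l, S) = (5 + S*l)*(3 + l - S) (M(l, S) = (3 + l - S)*(5 + S*l) = (5 + S*l)*(3 + l - S))
W(I) = -169 (W(I) = -13*(6 + 7) = -13*13 = -169)
(4*W(6))*M(-2, -1) = (4*(-169))*(15 - 5*(-1) + 5*(-2) - 1*(-2)**2 - 1*(-2)*(-1)**2 + 3*(-1)*(-2)) = -676*(15 + 5 - 10 - 1*4 - 1*(-2)*1 + 6) = -676*(15 + 5 - 10 - 4 + 2 + 6) = -676*14 = -9464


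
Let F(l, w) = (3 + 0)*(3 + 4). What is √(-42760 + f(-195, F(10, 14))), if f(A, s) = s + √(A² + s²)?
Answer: √(-42739 + 3*√4274) ≈ 206.26*I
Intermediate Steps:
F(l, w) = 21 (F(l, w) = 3*7 = 21)
√(-42760 + f(-195, F(10, 14))) = √(-42760 + (21 + √((-195)² + 21²))) = √(-42760 + (21 + √(38025 + 441))) = √(-42760 + (21 + √38466)) = √(-42760 + (21 + 3*√4274)) = √(-42739 + 3*√4274)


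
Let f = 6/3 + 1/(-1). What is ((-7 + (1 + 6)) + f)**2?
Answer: 1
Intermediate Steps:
f = 1 (f = 6*(1/3) + 1*(-1) = 2 - 1 = 1)
((-7 + (1 + 6)) + f)**2 = ((-7 + (1 + 6)) + 1)**2 = ((-7 + 7) + 1)**2 = (0 + 1)**2 = 1**2 = 1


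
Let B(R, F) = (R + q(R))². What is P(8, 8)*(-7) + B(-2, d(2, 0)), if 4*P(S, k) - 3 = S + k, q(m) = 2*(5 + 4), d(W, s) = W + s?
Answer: 891/4 ≈ 222.75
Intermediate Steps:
q(m) = 18 (q(m) = 2*9 = 18)
B(R, F) = (18 + R)² (B(R, F) = (R + 18)² = (18 + R)²)
P(S, k) = ¾ + S/4 + k/4 (P(S, k) = ¾ + (S + k)/4 = ¾ + (S/4 + k/4) = ¾ + S/4 + k/4)
P(8, 8)*(-7) + B(-2, d(2, 0)) = (¾ + (¼)*8 + (¼)*8)*(-7) + (18 - 2)² = (¾ + 2 + 2)*(-7) + 16² = (19/4)*(-7) + 256 = -133/4 + 256 = 891/4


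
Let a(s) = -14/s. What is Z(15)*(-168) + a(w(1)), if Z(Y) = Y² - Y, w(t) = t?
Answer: -35294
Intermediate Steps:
Z(15)*(-168) + a(w(1)) = (15*(-1 + 15))*(-168) - 14/1 = (15*14)*(-168) - 14*1 = 210*(-168) - 14 = -35280 - 14 = -35294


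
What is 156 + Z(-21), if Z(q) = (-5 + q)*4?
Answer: 52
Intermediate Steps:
Z(q) = -20 + 4*q
156 + Z(-21) = 156 + (-20 + 4*(-21)) = 156 + (-20 - 84) = 156 - 104 = 52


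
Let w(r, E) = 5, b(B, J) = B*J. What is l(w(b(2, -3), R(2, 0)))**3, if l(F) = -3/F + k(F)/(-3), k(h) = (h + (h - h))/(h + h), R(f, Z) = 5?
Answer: -12167/27000 ≈ -0.45063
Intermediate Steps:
k(h) = 1/2 (k(h) = (h + 0)/((2*h)) = h*(1/(2*h)) = 1/2)
l(F) = -1/6 - 3/F (l(F) = -3/F + (1/2)/(-3) = -3/F + (1/2)*(-1/3) = -3/F - 1/6 = -1/6 - 3/F)
l(w(b(2, -3), R(2, 0)))**3 = ((1/6)*(-18 - 1*5)/5)**3 = ((1/6)*(1/5)*(-18 - 5))**3 = ((1/6)*(1/5)*(-23))**3 = (-23/30)**3 = -12167/27000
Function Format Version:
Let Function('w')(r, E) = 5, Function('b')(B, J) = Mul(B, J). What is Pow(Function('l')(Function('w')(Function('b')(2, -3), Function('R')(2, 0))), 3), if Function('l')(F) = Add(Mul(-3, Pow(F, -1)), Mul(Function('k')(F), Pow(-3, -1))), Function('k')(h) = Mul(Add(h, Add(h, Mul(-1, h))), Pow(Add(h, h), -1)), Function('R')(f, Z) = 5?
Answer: Rational(-12167, 27000) ≈ -0.45063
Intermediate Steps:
Function('k')(h) = Rational(1, 2) (Function('k')(h) = Mul(Add(h, 0), Pow(Mul(2, h), -1)) = Mul(h, Mul(Rational(1, 2), Pow(h, -1))) = Rational(1, 2))
Function('l')(F) = Add(Rational(-1, 6), Mul(-3, Pow(F, -1))) (Function('l')(F) = Add(Mul(-3, Pow(F, -1)), Mul(Rational(1, 2), Pow(-3, -1))) = Add(Mul(-3, Pow(F, -1)), Mul(Rational(1, 2), Rational(-1, 3))) = Add(Mul(-3, Pow(F, -1)), Rational(-1, 6)) = Add(Rational(-1, 6), Mul(-3, Pow(F, -1))))
Pow(Function('l')(Function('w')(Function('b')(2, -3), Function('R')(2, 0))), 3) = Pow(Mul(Rational(1, 6), Pow(5, -1), Add(-18, Mul(-1, 5))), 3) = Pow(Mul(Rational(1, 6), Rational(1, 5), Add(-18, -5)), 3) = Pow(Mul(Rational(1, 6), Rational(1, 5), -23), 3) = Pow(Rational(-23, 30), 3) = Rational(-12167, 27000)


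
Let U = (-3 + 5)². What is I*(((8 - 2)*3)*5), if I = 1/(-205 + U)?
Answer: -30/67 ≈ -0.44776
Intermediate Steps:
U = 4 (U = 2² = 4)
I = -1/201 (I = 1/(-205 + 4) = 1/(-201) = -1/201 ≈ -0.0049751)
I*(((8 - 2)*3)*5) = -(8 - 2)*3*5/201 = -6*3*5/201 = -6*5/67 = -1/201*90 = -30/67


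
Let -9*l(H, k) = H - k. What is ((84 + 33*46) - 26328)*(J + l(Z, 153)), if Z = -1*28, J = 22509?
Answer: -1671164404/3 ≈ -5.5705e+8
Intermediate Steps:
Z = -28
l(H, k) = -H/9 + k/9 (l(H, k) = -(H - k)/9 = -H/9 + k/9)
((84 + 33*46) - 26328)*(J + l(Z, 153)) = ((84 + 33*46) - 26328)*(22509 + (-⅑*(-28) + (⅑)*153)) = ((84 + 1518) - 26328)*(22509 + (28/9 + 17)) = (1602 - 26328)*(22509 + 181/9) = -24726*202762/9 = -1671164404/3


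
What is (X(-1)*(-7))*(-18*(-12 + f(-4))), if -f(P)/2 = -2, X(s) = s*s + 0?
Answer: -1008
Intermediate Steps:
X(s) = s² (X(s) = s² + 0 = s²)
f(P) = 4 (f(P) = -2*(-2) = 4)
(X(-1)*(-7))*(-18*(-12 + f(-4))) = ((-1)²*(-7))*(-18*(-12 + 4)) = (1*(-7))*(-18*(-8)) = -7*144 = -1008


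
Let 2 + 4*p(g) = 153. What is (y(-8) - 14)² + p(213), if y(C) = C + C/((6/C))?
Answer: 5983/36 ≈ 166.19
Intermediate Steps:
p(g) = 151/4 (p(g) = -½ + (¼)*153 = -½ + 153/4 = 151/4)
y(C) = C + C²/6 (y(C) = C + C*(C/6) = C + C²/6)
(y(-8) - 14)² + p(213) = ((⅙)*(-8)*(6 - 8) - 14)² + 151/4 = ((⅙)*(-8)*(-2) - 14)² + 151/4 = (8/3 - 14)² + 151/4 = (-34/3)² + 151/4 = 1156/9 + 151/4 = 5983/36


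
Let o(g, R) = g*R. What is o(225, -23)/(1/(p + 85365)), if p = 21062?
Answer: -550759725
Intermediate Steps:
o(g, R) = R*g
o(225, -23)/(1/(p + 85365)) = (-23*225)/(1/(21062 + 85365)) = -5175/(1/106427) = -5175/1/106427 = -5175*106427 = -550759725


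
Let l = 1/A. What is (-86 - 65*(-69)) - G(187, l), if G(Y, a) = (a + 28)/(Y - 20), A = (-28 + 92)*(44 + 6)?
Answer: 2350735999/534400 ≈ 4398.8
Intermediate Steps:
A = 3200 (A = 64*50 = 3200)
l = 1/3200 ≈ 0.00031250
G(Y, a) = (28 + a)/(-20 + Y)
(-86 - 65*(-69)) - G(187, l) = (-86 - 65*(-69)) - (28 + 1/3200)/(-20 + 187) = (-86 + 4485) - 89601/(167*3200) = 4399 - 89601/(167*3200) = 4399 - 1*89601/534400 = 4399 - 89601/534400 = 2350735999/534400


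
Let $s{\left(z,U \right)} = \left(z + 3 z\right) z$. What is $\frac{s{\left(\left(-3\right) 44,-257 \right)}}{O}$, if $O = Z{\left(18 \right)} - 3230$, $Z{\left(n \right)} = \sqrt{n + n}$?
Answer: $- \frac{8712}{403} \approx -21.618$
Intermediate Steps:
$Z{\left(n \right)} = \sqrt{2} \sqrt{n}$ ($Z{\left(n \right)} = \sqrt{2 n} = \sqrt{2} \sqrt{n}$)
$O = -3224$ ($O = \sqrt{2} \sqrt{18} - 3230 = \sqrt{2} \cdot 3 \sqrt{2} - 3230 = 6 - 3230 = -3224$)
$s{\left(z,U \right)} = 4 z^{2}$ ($s{\left(z,U \right)} = 4 z z = 4 z^{2}$)
$\frac{s{\left(\left(-3\right) 44,-257 \right)}}{O} = \frac{4 \left(\left(-3\right) 44\right)^{2}}{-3224} = 4 \left(-132\right)^{2} \left(- \frac{1}{3224}\right) = 4 \cdot 17424 \left(- \frac{1}{3224}\right) = 69696 \left(- \frac{1}{3224}\right) = - \frac{8712}{403}$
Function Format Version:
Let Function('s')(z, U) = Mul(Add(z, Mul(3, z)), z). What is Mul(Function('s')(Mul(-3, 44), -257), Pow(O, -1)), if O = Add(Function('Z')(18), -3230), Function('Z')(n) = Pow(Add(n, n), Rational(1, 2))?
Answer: Rational(-8712, 403) ≈ -21.618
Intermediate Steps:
Function('Z')(n) = Mul(Pow(2, Rational(1, 2)), Pow(n, Rational(1, 2))) (Function('Z')(n) = Pow(Mul(2, n), Rational(1, 2)) = Mul(Pow(2, Rational(1, 2)), Pow(n, Rational(1, 2))))
O = -3224 (O = Add(Mul(Pow(2, Rational(1, 2)), Pow(18, Rational(1, 2))), -3230) = Add(Mul(Pow(2, Rational(1, 2)), Mul(3, Pow(2, Rational(1, 2)))), -3230) = Add(6, -3230) = -3224)
Function('s')(z, U) = Mul(4, Pow(z, 2)) (Function('s')(z, U) = Mul(Mul(4, z), z) = Mul(4, Pow(z, 2)))
Mul(Function('s')(Mul(-3, 44), -257), Pow(O, -1)) = Mul(Mul(4, Pow(Mul(-3, 44), 2)), Pow(-3224, -1)) = Mul(Mul(4, Pow(-132, 2)), Rational(-1, 3224)) = Mul(Mul(4, 17424), Rational(-1, 3224)) = Mul(69696, Rational(-1, 3224)) = Rational(-8712, 403)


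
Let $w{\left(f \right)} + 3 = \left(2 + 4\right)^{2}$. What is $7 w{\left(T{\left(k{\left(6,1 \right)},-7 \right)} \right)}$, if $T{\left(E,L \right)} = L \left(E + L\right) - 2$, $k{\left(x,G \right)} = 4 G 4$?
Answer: $231$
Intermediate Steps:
$k{\left(x,G \right)} = 16 G$
$T{\left(E,L \right)} = -2 + L \left(E + L\right)$
$w{\left(f \right)} = 33$ ($w{\left(f \right)} = -3 + \left(2 + 4\right)^{2} = -3 + 6^{2} = -3 + 36 = 33$)
$7 w{\left(T{\left(k{\left(6,1 \right)},-7 \right)} \right)} = 7 \cdot 33 = 231$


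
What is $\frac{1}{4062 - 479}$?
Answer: $\frac{1}{3583} \approx 0.0002791$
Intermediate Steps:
$\frac{1}{4062 - 479} = \frac{1}{3583}$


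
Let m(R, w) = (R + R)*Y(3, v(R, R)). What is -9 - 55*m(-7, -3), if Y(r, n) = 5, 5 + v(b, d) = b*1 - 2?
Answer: 3841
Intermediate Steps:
v(b, d) = -7 + b (v(b, d) = -5 + (b*1 - 2) = -5 + (b - 2) = -5 + (-2 + b) = -7 + b)
m(R, w) = 10*R (m(R, w) = (R + R)*5 = (2*R)*5 = 10*R)
-9 - 55*m(-7, -3) = -9 - 550*(-7) = -9 - 55*(-70) = -9 + 3850 = 3841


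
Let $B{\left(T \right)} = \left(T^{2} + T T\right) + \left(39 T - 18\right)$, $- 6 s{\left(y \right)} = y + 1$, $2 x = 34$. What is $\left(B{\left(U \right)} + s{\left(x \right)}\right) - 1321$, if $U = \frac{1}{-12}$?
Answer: $- \frac{96857}{72} \approx -1345.2$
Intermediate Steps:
$x = 17$ ($x = \frac{1}{2} \cdot 34 = 17$)
$s{\left(y \right)} = - \frac{1}{6} - \frac{y}{6}$ ($s{\left(y \right)} = - \frac{y + 1}{6} = - \frac{1 + y}{6} = - \frac{1}{6} - \frac{y}{6}$)
$U = - \frac{1}{12} \approx -0.083333$
$B{\left(T \right)} = -18 + 2 T^{2} + 39 T$ ($B{\left(T \right)} = \left(T^{2} + T^{2}\right) + \left(-18 + 39 T\right) = 2 T^{2} + \left(-18 + 39 T\right) = -18 + 2 T^{2} + 39 T$)
$\left(B{\left(U \right)} + s{\left(x \right)}\right) - 1321 = \left(\left(-18 + 2 \left(- \frac{1}{12}\right)^{2} + 39 \left(- \frac{1}{12}\right)\right) - 3\right) - 1321 = \left(\left(-18 + 2 \cdot \frac{1}{144} - \frac{13}{4}\right) - 3\right) - 1321 = \left(\left(-18 + \frac{1}{72} - \frac{13}{4}\right) - 3\right) - 1321 = \left(- \frac{1529}{72} - 3\right) - 1321 = - \frac{1745}{72} - 1321 = - \frac{96857}{72}$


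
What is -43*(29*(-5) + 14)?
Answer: 5633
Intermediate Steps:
-43*(29*(-5) + 14) = -43*(-145 + 14) = -43*(-131) = 5633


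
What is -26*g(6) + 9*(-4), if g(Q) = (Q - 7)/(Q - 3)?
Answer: -82/3 ≈ -27.333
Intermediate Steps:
g(Q) = (-7 + Q)/(-3 + Q)
-26*g(6) + 9*(-4) = -26*(-7 + 6)/(-3 + 6) + 9*(-4) = -26*(-1)/3 - 36 = -26*(-⅓) - 36 = 26/3 - 36 = -82/3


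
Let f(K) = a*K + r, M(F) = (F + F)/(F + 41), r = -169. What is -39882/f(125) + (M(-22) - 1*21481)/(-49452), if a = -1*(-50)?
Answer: -3887831977/634848292 ≈ -6.1240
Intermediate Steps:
a = 50
M(F) = 2*F/(41 + F) (M(F) = (2*F)/(41 + F) = 2*F/(41 + F))
f(K) = -169 + 50*K (f(K) = 50*K - 169 = -169 + 50*K)
-39882/f(125) + (M(-22) - 1*21481)/(-49452) = -39882/(-169 + 50*125) + (2*(-22)/(41 - 22) - 1*21481)/(-49452) = -39882/(-169 + 6250) + (2*(-22)/19 - 21481)*(-1/49452) = -39882/6081 + (2*(-22)*(1/19) - 21481)*(-1/49452) = -39882*1/6081 + (-44/19 - 21481)*(-1/49452) = -13294/2027 - 408183/19*(-1/49452) = -13294/2027 + 136061/313196 = -3887831977/634848292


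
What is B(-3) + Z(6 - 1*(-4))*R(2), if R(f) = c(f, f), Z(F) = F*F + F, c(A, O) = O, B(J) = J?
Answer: 217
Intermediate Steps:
Z(F) = F + F**2 (Z(F) = F**2 + F = F + F**2)
R(f) = f
B(-3) + Z(6 - 1*(-4))*R(2) = -3 + ((6 - 1*(-4))*(1 + (6 - 1*(-4))))*2 = -3 + ((6 + 4)*(1 + (6 + 4)))*2 = -3 + (10*(1 + 10))*2 = -3 + (10*11)*2 = -3 + 110*2 = -3 + 220 = 217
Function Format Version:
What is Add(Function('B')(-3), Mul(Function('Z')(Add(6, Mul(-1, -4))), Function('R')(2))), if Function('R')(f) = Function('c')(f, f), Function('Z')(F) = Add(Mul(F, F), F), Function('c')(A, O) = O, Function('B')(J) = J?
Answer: 217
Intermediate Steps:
Function('Z')(F) = Add(F, Pow(F, 2)) (Function('Z')(F) = Add(Pow(F, 2), F) = Add(F, Pow(F, 2)))
Function('R')(f) = f
Add(Function('B')(-3), Mul(Function('Z')(Add(6, Mul(-1, -4))), Function('R')(2))) = Add(-3, Mul(Mul(Add(6, Mul(-1, -4)), Add(1, Add(6, Mul(-1, -4)))), 2)) = Add(-3, Mul(Mul(Add(6, 4), Add(1, Add(6, 4))), 2)) = Add(-3, Mul(Mul(10, Add(1, 10)), 2)) = Add(-3, Mul(Mul(10, 11), 2)) = Add(-3, Mul(110, 2)) = Add(-3, 220) = 217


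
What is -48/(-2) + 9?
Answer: 33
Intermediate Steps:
-48/(-2) + 9 = -48*(-1)/2 + 9 = -12*(-2) + 9 = 24 + 9 = 33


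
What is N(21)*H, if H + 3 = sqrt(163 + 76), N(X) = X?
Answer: -63 + 21*sqrt(239) ≈ 261.65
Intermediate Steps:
H = -3 + sqrt(239) (H = -3 + sqrt(163 + 76) = -3 + sqrt(239) ≈ 12.460)
N(21)*H = 21*(-3 + sqrt(239)) = -63 + 21*sqrt(239)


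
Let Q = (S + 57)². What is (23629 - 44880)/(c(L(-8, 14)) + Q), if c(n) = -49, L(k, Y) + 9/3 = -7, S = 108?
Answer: -269/344 ≈ -0.78198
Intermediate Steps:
L(k, Y) = -10 (L(k, Y) = -3 - 7 = -10)
Q = 27225 (Q = (108 + 57)² = 165² = 27225)
(23629 - 44880)/(c(L(-8, 14)) + Q) = (23629 - 44880)/(-49 + 27225) = -21251/27176 = -21251*1/27176 = -269/344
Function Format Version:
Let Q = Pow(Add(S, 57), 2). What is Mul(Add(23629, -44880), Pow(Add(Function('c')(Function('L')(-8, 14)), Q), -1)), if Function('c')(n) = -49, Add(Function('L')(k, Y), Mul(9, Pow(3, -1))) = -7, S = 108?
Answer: Rational(-269, 344) ≈ -0.78198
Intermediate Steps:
Function('L')(k, Y) = -10 (Function('L')(k, Y) = Add(-3, -7) = -10)
Q = 27225 (Q = Pow(Add(108, 57), 2) = Pow(165, 2) = 27225)
Mul(Add(23629, -44880), Pow(Add(Function('c')(Function('L')(-8, 14)), Q), -1)) = Mul(Add(23629, -44880), Pow(Add(-49, 27225), -1)) = Mul(-21251, Pow(27176, -1)) = Mul(-21251, Rational(1, 27176)) = Rational(-269, 344)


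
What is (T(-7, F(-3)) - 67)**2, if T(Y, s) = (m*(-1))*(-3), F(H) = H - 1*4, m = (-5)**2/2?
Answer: 3481/4 ≈ 870.25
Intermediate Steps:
m = 25/2 (m = 25*(1/2) = 25/2 ≈ 12.500)
F(H) = -4 + H (F(H) = H - 4 = -4 + H)
T(Y, s) = 75/2 (T(Y, s) = ((25/2)*(-1))*(-3) = -25/2*(-3) = 75/2)
(T(-7, F(-3)) - 67)**2 = (75/2 - 67)**2 = (-59/2)**2 = 3481/4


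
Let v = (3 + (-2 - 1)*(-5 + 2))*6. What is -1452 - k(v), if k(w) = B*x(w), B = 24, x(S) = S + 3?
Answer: -3252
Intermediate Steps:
x(S) = 3 + S
v = 72 (v = (3 - 3*(-3))*6 = (3 + 9)*6 = 12*6 = 72)
k(w) = 72 + 24*w (k(w) = 24*(3 + w) = 72 + 24*w)
-1452 - k(v) = -1452 - (72 + 24*72) = -1452 - (72 + 1728) = -1452 - 1*1800 = -1452 - 1800 = -3252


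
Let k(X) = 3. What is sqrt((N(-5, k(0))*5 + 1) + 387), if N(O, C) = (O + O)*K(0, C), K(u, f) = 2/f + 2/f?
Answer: 2*sqrt(723)/3 ≈ 17.926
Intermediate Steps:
K(u, f) = 4/f
N(O, C) = 8*O/C (N(O, C) = (O + O)*(4/C) = (2*O)*(4/C) = 8*O/C)
sqrt((N(-5, k(0))*5 + 1) + 387) = sqrt(((8*(-5)/3)*5 + 1) + 387) = sqrt(((8*(-5)*(1/3))*5 + 1) + 387) = sqrt((-40/3*5 + 1) + 387) = sqrt((-200/3 + 1) + 387) = sqrt(-197/3 + 387) = sqrt(964/3) = 2*sqrt(723)/3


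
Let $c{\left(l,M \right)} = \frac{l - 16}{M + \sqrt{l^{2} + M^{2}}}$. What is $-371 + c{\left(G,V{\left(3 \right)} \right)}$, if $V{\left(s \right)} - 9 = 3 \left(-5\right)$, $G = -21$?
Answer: $- \frac{54611}{147} - \frac{37 \sqrt{53}}{147} \approx -373.34$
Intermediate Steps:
$V{\left(s \right)} = -6$ ($V{\left(s \right)} = 9 + 3 \left(-5\right) = 9 - 15 = -6$)
$c{\left(l,M \right)} = \frac{-16 + l}{M + \sqrt{M^{2} + l^{2}}}$
$-371 + c{\left(G,V{\left(3 \right)} \right)} = -371 + \frac{-16 - 21}{-6 + \sqrt{\left(-6\right)^{2} + \left(-21\right)^{2}}} = -371 + \frac{1}{-6 + \sqrt{36 + 441}} \left(-37\right) = -371 + \frac{1}{-6 + \sqrt{477}} \left(-37\right) = -371 + \frac{1}{-6 + 3 \sqrt{53}} \left(-37\right) = -371 - \frac{37}{-6 + 3 \sqrt{53}}$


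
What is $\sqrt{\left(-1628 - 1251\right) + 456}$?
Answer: $i \sqrt{2423} \approx 49.224 i$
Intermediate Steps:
$\sqrt{\left(-1628 - 1251\right) + 456} = \sqrt{-2879 + 456} = \sqrt{-2423} = i \sqrt{2423}$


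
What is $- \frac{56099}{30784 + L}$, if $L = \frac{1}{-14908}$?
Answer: $- \frac{836323892}{458927871} \approx -1.8223$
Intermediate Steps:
$L = - \frac{1}{14908} \approx -6.7078 \cdot 10^{-5}$
$- \frac{56099}{30784 + L} = - \frac{56099}{30784 - \frac{1}{14908}} = - \frac{56099}{\frac{458927871}{14908}} = \left(-56099\right) \frac{14908}{458927871} = - \frac{836323892}{458927871}$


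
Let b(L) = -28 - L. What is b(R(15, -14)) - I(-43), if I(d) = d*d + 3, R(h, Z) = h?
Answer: -1895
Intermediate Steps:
I(d) = 3 + d**2 (I(d) = d**2 + 3 = 3 + d**2)
b(R(15, -14)) - I(-43) = (-28 - 1*15) - (3 + (-43)**2) = (-28 - 15) - (3 + 1849) = -43 - 1*1852 = -43 - 1852 = -1895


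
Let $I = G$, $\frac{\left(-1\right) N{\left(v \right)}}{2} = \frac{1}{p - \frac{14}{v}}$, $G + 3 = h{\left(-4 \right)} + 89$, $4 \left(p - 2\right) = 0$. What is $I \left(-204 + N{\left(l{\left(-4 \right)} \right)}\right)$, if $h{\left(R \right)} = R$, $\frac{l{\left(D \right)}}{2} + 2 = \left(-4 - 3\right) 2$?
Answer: $- \frac{655016}{39} \approx -16795.0$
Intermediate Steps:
$l{\left(D \right)} = -32$ ($l{\left(D \right)} = -4 + 2 \left(-4 - 3\right) 2 = -4 + 2 \left(\left(-7\right) 2\right) = -4 + 2 \left(-14\right) = -4 - 28 = -32$)
$p = 2$ ($p = 2 + \frac{1}{4} \cdot 0 = 2 + 0 = 2$)
$G = 82$ ($G = -3 + \left(-4 + 89\right) = -3 + 85 = 82$)
$N{\left(v \right)} = - \frac{2}{2 - \frac{14}{v}}$
$I = 82$
$I \left(-204 + N{\left(l{\left(-4 \right)} \right)}\right) = 82 \left(-204 - - \frac{32}{-7 - 32}\right) = 82 \left(-204 - - \frac{32}{-39}\right) = 82 \left(-204 - \left(-32\right) \left(- \frac{1}{39}\right)\right) = 82 \left(-204 - \frac{32}{39}\right) = 82 \left(- \frac{7988}{39}\right) = - \frac{655016}{39}$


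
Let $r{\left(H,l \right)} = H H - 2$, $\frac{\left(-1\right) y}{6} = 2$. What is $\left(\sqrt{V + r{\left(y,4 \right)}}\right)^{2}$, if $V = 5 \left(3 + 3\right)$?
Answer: $172$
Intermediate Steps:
$y = -12$ ($y = \left(-6\right) 2 = -12$)
$V = 30$ ($V = 5 \cdot 6 = 30$)
$r{\left(H,l \right)} = -2 + H^{2}$ ($r{\left(H,l \right)} = H^{2} - 2 = -2 + H^{2}$)
$\left(\sqrt{V + r{\left(y,4 \right)}}\right)^{2} = \left(\sqrt{30 - \left(2 - \left(-12\right)^{2}\right)}\right)^{2} = \left(\sqrt{30 + \left(-2 + 144\right)}\right)^{2} = \left(\sqrt{30 + 142}\right)^{2} = \left(\sqrt{172}\right)^{2} = \left(2 \sqrt{43}\right)^{2} = 172$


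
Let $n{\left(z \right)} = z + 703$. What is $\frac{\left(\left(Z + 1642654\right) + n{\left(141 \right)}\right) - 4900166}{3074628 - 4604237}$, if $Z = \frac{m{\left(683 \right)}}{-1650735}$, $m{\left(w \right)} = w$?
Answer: $\frac{5375895851663}{2524979112615} \approx 2.1291$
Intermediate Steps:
$n{\left(z \right)} = 703 + z$
$Z = - \frac{683}{1650735}$ ($Z = \frac{683}{-1650735} = 683 \left(- \frac{1}{1650735}\right) = - \frac{683}{1650735} \approx -0.00041375$)
$\frac{\left(\left(Z + 1642654\right) + n{\left(141 \right)}\right) - 4900166}{3074628 - 4604237} = \frac{\left(\left(- \frac{683}{1650735} + 1642654\right) + \left(703 + 141\right)\right) - 4900166}{3074628 - 4604237} = \frac{\left(\frac{2711586450007}{1650735} + 844\right) - 4900166}{-1529609} = \left(\frac{2712979670347}{1650735} - 4900166\right) \left(- \frac{1}{1529609}\right) = \left(- \frac{5375895851663}{1650735}\right) \left(- \frac{1}{1529609}\right) = \frac{5375895851663}{2524979112615}$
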